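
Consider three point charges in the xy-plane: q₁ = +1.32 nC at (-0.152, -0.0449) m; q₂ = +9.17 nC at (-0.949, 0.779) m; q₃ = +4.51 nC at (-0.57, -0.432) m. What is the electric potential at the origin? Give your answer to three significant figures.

The total potential is the scalar sum of each charge's contribution, V = Σ kqᵢ/rᵢ.
Distances from the field point to each charge: r₁ = 0.158 m, r₂ = 1.23 m, r₃ = 0.715 m.
V = k[(1.32×10⁻⁹)/(0.158) + (9.17×10⁻⁹)/(1.23) + (4.51×10⁻⁹)/(0.715)] = 199 V.

199 V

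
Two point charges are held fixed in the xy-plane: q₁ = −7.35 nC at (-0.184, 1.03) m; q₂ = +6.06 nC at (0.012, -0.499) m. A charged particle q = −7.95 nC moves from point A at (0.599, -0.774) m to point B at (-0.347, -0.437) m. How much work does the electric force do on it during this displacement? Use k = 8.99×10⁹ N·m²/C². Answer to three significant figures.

4.32×10⁻⁷ J

The work done by the electric force is W_field = −ΔU = −q(V_B − V_A) = q(V_A − V_B).
At A: distances to the source charges are 1.97 m, 0.648 m; V_A = Σ kqᵢ/rᵢ = 50.4 V.
At B: distances to the source charges are 1.48 m, 0.364 m; V_B = Σ kqᵢ/rᵢ = 105 V.
ΔV = V_B − V_A = 54.3 V.
W_field = −qΔV = −(-7.95×10⁻⁹ C)(54.3 V) = 4.32×10⁻⁷ J.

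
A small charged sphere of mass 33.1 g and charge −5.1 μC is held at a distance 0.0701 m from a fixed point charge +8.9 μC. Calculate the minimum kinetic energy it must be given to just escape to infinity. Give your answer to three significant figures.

To just escape, total mechanical energy must reach zero at infinity: ½mv²_min + U = 0, so ½mv²_min = −U = |kQq|/r.
|U| = |kQq|/r = (8.99×10⁹ N·m²/C²)(8.90×10⁻⁶)(5.10×10⁻⁶)/(0.0701) = 5.82 J.

5.82 J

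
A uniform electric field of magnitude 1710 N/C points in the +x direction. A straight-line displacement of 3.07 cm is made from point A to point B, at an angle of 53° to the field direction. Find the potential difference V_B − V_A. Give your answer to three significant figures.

-31.6 V

Only the component of displacement along E changes the potential: ΔV = −E·d·cosθ.
ΔV = −(1710 V/m)(0.0307 m)cos53° = -31.6 V.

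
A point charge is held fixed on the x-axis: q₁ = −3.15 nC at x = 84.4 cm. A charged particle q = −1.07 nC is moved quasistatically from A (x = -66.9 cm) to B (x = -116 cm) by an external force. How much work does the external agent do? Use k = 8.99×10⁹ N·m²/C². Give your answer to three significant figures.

-4.91×10⁻⁹ J

For quasistatic motion the external work equals the change in potential energy: W_ext = qΔV = q(V_B − V_A).
At A: distance to the source charge is 1.51 m; V_A = kq₁/r = -18.7 V.
At B: distance to the source charge is 2.00 m; V_B = kq₁/r = -14.1 V.
ΔV = V_B − V_A = 4.59 V.
W_ext = qΔV = (-1.07×10⁻⁹ C)(4.59 V) = -4.91×10⁻⁹ J.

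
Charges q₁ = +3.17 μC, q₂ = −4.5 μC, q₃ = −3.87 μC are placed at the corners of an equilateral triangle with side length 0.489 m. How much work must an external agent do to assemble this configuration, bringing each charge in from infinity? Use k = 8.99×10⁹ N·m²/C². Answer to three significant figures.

The assembly work is the sum of pairwise potential energies, U = Σ_{i<j} kqᵢqⱼ/rᵢⱼ.
All three pair separations equal the side length, 0.489 m.
U = (-0.262) + (-0.226) + (0.320) = -0.168 J.

-0.168 J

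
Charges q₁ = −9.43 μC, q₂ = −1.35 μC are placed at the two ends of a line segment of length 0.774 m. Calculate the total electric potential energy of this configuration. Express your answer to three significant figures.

The work to assemble the configuration equals its total potential energy, U = Σ kqᵢqⱼ/rᵢⱼ over all pairs.
The separation is r = 0.774 m.
U = (0.148) = 0.148 J.

0.148 J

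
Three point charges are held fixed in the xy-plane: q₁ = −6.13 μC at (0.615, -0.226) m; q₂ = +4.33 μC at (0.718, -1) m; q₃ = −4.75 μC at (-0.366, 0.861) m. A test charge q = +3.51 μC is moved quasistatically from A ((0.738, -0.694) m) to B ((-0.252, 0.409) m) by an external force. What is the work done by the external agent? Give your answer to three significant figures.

-0.389 J

For quasistatic motion the external work equals the change in potential energy: W_ext = qΔV = q(V_B − V_A).
At A: distances to the source charges are 0.484 m, 0.307 m, 1.91 m; V_A = Σ kqᵢ/rᵢ = -9340 V.
At B: distances to the source charges are 1.07 m, 1.71 m, 0.466 m; V_B = Σ kqᵢ/rᵢ = -1.20×10⁵ V.
ΔV = V_B − V_A = -1.11×10⁵ V.
W_ext = qΔV = (3.51×10⁻⁶ C)(-1.11×10⁵ V) = -0.389 J.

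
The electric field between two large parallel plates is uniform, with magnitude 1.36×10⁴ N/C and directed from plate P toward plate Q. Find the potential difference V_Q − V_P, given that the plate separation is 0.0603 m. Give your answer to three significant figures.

-820 V

In a uniform field, potential decreases in the direction of E: ΔV = −E·d for a displacement d parallel to E.
Going from P to Q is a displacement of 0.0603 m along the field, so V_Q − V_P = −Ed = -820 V.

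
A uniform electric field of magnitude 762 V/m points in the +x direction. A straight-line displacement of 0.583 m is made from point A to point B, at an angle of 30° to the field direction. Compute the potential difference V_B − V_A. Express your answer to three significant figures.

-385 V

Only the component of displacement along E changes the potential: ΔV = −E·d·cosθ.
ΔV = −(762 V/m)(0.583 m)cos30° = -385 V.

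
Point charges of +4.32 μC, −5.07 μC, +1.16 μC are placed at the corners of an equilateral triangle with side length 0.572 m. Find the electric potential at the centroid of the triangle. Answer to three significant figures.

1.12×10⁴ V

The total potential is the scalar sum of each charge's contribution, V = Σ kqᵢ/rᵢ.
The distance from each vertex to the centroid is a/√3 = 0.330 m.
V = k[(4.32×10⁻⁶)/(0.330) + (-5.07×10⁻⁶)/(0.330) + (1.16×10⁻⁶)/(0.330)] = 1.12×10⁴ V.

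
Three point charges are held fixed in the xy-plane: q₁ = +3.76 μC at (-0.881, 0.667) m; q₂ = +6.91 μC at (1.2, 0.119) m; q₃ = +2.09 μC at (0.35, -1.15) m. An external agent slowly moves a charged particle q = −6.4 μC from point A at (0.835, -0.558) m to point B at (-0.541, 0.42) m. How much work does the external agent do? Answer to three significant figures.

For quasistatic motion the external work equals the change in potential energy: W_ext = qΔV = q(V_B − V_A).
At A: distances to the source charges are 2.11 m, 0.769 m, 0.765 m; V_A = Σ kqᵢ/rᵢ = 1.21×10⁵ V.
At B: distances to the source charges are 0.420 m, 1.77 m, 1.81 m; V_B = Σ kqᵢ/rᵢ = 1.26×10⁵ V.
ΔV = V_B − V_A = 4650 V.
W_ext = qΔV = (-6.40×10⁻⁶ C)(4650 V) = -0.0298 J.

-0.0298 J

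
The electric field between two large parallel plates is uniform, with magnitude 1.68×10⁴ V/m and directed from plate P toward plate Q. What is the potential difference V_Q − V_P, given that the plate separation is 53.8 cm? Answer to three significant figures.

In a uniform field, potential decreases in the direction of E: ΔV = −E·d for a displacement d parallel to E.
Going from P to Q is a displacement of 53.8 cm along the field, so V_Q − V_P = −Ed = -9040 V.

-9040 V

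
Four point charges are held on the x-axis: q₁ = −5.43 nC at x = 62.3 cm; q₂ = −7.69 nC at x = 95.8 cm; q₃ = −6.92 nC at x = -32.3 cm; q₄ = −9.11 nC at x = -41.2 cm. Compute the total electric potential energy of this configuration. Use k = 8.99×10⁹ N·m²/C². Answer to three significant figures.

9.11×10⁻⁶ J

The assembly work is the sum of pairwise potential energies, U = Σ_{i<j} kqᵢqⱼ/rᵢⱼ.
Pair separations: r₁₂ = 0.335 m, r₁₃ = 0.946 m, r₁₄ = 1.04 m, r₂₃ = 1.28 m, r₂₄ = 1.37 m, r₃₄ = 0.0890 m.
Summing all 6 pair terms gives U = 9.11×10⁻⁶ J.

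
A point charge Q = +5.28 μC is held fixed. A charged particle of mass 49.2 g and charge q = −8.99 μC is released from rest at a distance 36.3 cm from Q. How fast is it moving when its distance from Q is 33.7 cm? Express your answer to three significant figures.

Only the electrostatic force acts, so mechanical energy is conserved: ½mv² = U₁ − U₂ = kQq(1/r₁ − 1/r₂).
U₁ − U₂ = (8.99×10⁹ N·m²/C²)(5.28×10⁻⁶ C)(-8.99×10⁻⁶ C)(1/0.363 − 1/0.337) = 0.0907 J.
v = √(2·0.0907/0.0492) = 1.92 m/s.

1.92 m/s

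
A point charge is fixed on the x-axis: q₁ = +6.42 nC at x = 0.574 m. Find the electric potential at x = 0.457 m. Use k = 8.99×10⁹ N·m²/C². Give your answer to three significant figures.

493 V

The total potential is the scalar sum of each charge's contribution, V = Σ kqᵢ/rᵢ.
V = k[(6.42×10⁻⁹)/(0.117)] = 493 V.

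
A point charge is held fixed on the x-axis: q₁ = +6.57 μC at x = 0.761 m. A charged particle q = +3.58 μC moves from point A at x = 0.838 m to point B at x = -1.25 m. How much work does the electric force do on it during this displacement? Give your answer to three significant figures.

2.64 J

The work done by the electric force is W_field = −ΔU = −q(V_B − V_A) = q(V_A − V_B).
At A: distance to the source charge is 0.0770 m; V_A = kq₁/r = 7.67×10⁵ V.
At B: distance to the source charge is 2.01 m; V_B = kq₁/r = 2.94×10⁴ V.
ΔV = V_B − V_A = -7.38×10⁵ V.
W_field = −qΔV = −(3.58×10⁻⁶ C)(-7.38×10⁵ V) = 2.64 J.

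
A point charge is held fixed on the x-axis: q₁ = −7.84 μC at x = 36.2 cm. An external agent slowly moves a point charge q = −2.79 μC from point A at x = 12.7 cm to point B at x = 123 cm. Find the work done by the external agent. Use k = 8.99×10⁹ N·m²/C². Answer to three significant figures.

-0.610 J

For quasistatic motion the external work equals the change in potential energy: W_ext = qΔV = q(V_B − V_A).
At A: distance to the source charge is 0.235 m; V_A = kq₁/r = -3.00×10⁵ V.
At B: distance to the source charge is 0.868 m; V_B = kq₁/r = -8.12×10⁴ V.
ΔV = V_B − V_A = 2.19×10⁵ V.
W_ext = qΔV = (-2.79×10⁻⁶ C)(2.19×10⁵ V) = -0.610 J.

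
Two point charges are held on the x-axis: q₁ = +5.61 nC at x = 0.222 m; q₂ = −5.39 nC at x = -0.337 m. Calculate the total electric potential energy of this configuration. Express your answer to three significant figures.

The work to assemble the configuration equals its total potential energy, U = Σ kqᵢqⱼ/rᵢⱼ over all pairs.
Pair separations: r₁₂ = 0.559 m.
U = (-4.86×10⁻⁷) = -4.86×10⁻⁷ J.

-4.86×10⁻⁷ J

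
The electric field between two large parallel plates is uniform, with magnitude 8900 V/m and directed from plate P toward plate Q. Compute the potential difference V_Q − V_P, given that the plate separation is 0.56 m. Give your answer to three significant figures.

In a uniform field, potential decreases in the direction of E: ΔV = −E·d for a displacement d parallel to E.
Going from P to Q is a displacement of 0.56 m along the field, so V_Q − V_P = −Ed = -4980 V.

-4980 V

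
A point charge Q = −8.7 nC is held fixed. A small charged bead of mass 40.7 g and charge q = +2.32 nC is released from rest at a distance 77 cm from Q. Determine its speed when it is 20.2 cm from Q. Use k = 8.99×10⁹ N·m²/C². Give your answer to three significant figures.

5.71×10⁻³ m/s

Only the electrostatic force acts, so mechanical energy is conserved: ½mv² = U₁ − U₂ = kQq(1/r₁ − 1/r₂).
U₁ − U₂ = (8.99×10⁹ N·m²/C²)(-8.70×10⁻⁹ C)(2.32×10⁻⁹ C)(1/0.770 − 1/0.202) = 6.63×10⁻⁷ J.
v = √(2·6.63×10⁻⁷/0.0407) = 5.71×10⁻³ m/s.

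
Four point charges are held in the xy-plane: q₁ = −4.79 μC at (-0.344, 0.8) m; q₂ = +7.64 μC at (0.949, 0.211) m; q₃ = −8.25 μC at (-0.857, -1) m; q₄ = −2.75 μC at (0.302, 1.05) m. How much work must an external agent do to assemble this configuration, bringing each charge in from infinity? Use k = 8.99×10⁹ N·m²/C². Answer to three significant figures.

The assembly work is the sum of pairwise potential energies, U = Σ_{i<j} kqᵢqⱼ/rᵢⱼ.
Pair separations: r₁₂ = 1.42 m, r₁₃ = 1.87 m, r₁₄ = 0.693 m, r₂₃ = 2.17 m, r₂₄ = 1.06 m, r₃₄ = 2.35 m.
Summing all 6 pair terms gives U = -0.223 J.

-0.223 J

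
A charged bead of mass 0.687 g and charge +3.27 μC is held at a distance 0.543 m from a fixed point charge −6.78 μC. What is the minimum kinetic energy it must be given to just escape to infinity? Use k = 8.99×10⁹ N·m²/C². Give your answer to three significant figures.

0.367 J

To just escape, total mechanical energy must reach zero at infinity: ½mv²_min + U = 0, so ½mv²_min = −U = |kQq|/r.
|U| = |kQq|/r = (8.99×10⁹ N·m²/C²)(6.78×10⁻⁶)(3.27×10⁻⁶)/(0.543) = 0.367 J.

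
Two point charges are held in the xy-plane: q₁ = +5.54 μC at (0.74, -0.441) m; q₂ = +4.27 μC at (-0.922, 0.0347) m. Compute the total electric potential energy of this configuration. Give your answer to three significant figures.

0.123 J

The assembly work is the sum of pairwise potential energies, U = Σ_{i<j} kqᵢqⱼ/rᵢⱼ.
Pair separations: r₁₂ = 1.73 m.
U = (0.123) = 0.123 J.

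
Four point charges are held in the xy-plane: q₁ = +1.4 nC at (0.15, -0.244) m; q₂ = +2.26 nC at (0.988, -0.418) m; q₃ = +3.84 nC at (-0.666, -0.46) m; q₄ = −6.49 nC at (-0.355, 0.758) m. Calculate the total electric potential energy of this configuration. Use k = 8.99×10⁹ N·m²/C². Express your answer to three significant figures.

The work to assemble the configuration equals its total potential energy, U = Σ kqᵢqⱼ/rᵢⱼ over all pairs.
Pair separations: r₁₂ = 0.856 m, r₁₃ = 0.844 m, r₁₄ = 1.12 m, r₂₃ = 1.65 m, r₂₄ = 1.79 m, r₃₄ = 1.26 m.
Summing all 6 pair terms gives U = -1.87×10⁻⁷ J.

-1.87×10⁻⁷ J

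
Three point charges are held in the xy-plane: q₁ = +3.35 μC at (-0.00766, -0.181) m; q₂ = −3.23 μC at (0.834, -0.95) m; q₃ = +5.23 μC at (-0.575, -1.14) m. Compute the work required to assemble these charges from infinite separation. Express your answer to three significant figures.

The work to assemble the configuration equals its total potential energy, U = Σ kqᵢqⱼ/rᵢⱼ over all pairs.
Pair separations: r₁₂ = 1.14 m, r₁₃ = 1.11 m, r₂₃ = 1.42 m.
U = (-0.0853) + (0.141) + (-0.107) = -0.0508 J.

-0.0508 J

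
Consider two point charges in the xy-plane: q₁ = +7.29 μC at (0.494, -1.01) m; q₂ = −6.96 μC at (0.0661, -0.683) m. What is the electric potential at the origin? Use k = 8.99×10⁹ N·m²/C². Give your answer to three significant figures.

Electric potential is a scalar, so the contributions from each charge add algebraically: V = Σ kqᵢ/rᵢ.
Distances from the field point to each charge: r₁ = 1.12 m, r₂ = 0.686 m.
V = k[(7.29×10⁻⁶)/(1.12) + (-6.96×10⁻⁶)/(0.686)] = -3.29×10⁴ V.

-3.29×10⁴ V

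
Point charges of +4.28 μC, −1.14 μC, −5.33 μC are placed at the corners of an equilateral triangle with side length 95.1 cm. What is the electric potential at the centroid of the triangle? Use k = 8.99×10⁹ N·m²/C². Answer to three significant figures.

-3.59×10⁴ V

Electric potential is a scalar, so the contributions from each charge add algebraically: V = Σ kqᵢ/rᵢ.
The distance from each vertex to the centroid is a/√3 = 0.549 m.
V = k[(4.28×10⁻⁶)/(0.549) + (-1.14×10⁻⁶)/(0.549) + (-5.33×10⁻⁶)/(0.549)] = -3.59×10⁴ V.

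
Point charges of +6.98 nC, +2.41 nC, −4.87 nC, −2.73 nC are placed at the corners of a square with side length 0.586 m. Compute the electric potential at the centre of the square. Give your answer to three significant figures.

38.8 V

Electric potential is a scalar, so the contributions from each charge add algebraically: V = Σ kqᵢ/rᵢ.
The distance from each corner to the centre is a√2/2 = 0.414 m.
V = k[(6.98×10⁻⁹)/(0.414) + (2.41×10⁻⁹)/(0.414) + (-4.87×10⁻⁹)/(0.414) + (-2.73×10⁻⁹)/(0.414)] = 38.8 V.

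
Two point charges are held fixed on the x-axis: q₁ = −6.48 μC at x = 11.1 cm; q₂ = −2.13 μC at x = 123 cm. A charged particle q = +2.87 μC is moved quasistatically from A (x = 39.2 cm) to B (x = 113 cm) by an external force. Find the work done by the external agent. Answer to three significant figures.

-0.0531 J

For quasistatic motion the external work equals the change in potential energy: W_ext = qΔV = q(V_B − V_A).
At A: distances to the source charges are 0.281 m, 0.838 m; V_A = Σ kqᵢ/rᵢ = -2.30×10⁵ V.
At B: distances to the source charges are 1.02 m, 0.100 m; V_B = Σ kqᵢ/rᵢ = -2.49×10⁵ V.
ΔV = V_B − V_A = -1.85×10⁴ V.
W_ext = qΔV = (2.87×10⁻⁶ C)(-1.85×10⁴ V) = -0.0531 J.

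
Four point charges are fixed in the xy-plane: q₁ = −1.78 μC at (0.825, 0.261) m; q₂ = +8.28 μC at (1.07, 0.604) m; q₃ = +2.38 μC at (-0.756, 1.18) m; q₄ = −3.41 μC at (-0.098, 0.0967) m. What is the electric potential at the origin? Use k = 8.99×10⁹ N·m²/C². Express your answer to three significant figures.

-1.65×10⁵ V

Electric potential is a scalar, so the contributions from each charge add algebraically: V = Σ kqᵢ/rᵢ.
Distances from the field point to each charge: r₁ = 0.865 m, r₂ = 1.23 m, r₃ = 1.40 m, r₄ = 0.138 m.
V = k[(-1.78×10⁻⁶)/(0.865) + (8.28×10⁻⁶)/(1.23) + (2.38×10⁻⁶)/(1.40) + (-3.41×10⁻⁶)/(0.138)] = -1.65×10⁵ V.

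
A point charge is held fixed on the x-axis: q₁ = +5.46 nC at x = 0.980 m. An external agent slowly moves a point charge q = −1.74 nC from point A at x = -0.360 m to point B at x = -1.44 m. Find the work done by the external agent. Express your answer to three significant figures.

2.84×10⁻⁸ J

For quasistatic motion the external work equals the change in potential energy: W_ext = qΔV = q(V_B − V_A).
At A: distance to the source charge is 1.34 m; V_A = kq₁/r = 36.6 V.
At B: distance to the source charge is 2.42 m; V_B = kq₁/r = 20.3 V.
ΔV = V_B − V_A = -16.3 V.
W_ext = qΔV = (-1.74×10⁻⁹ C)(-16.3 V) = 2.84×10⁻⁸ J.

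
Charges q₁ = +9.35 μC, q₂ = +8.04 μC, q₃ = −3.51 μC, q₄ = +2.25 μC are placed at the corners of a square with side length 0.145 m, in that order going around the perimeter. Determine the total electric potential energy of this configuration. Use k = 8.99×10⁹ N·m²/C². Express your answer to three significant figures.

The work to assemble the configuration equals its total potential energy, U = Σ kqᵢqⱼ/rᵢⱼ over all pairs.
The four side pairs have separation 0.145 m and the two diagonal pairs 0.205 m.
Summing all 6 pair terms gives U = 3.08 J.

3.08 J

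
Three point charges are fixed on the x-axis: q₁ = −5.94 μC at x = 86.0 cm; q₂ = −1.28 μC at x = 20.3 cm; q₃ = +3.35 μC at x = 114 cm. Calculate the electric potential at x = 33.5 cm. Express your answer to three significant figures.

-1.51×10⁵ V

Electric potential is a scalar, so the contributions from each charge add algebraically: V = Σ kqᵢ/rᵢ.
Distances from the field point to each charge: r₁ = 0.525 m, r₂ = 0.132 m, r₃ = 0.805 m.
V = k[(-5.94×10⁻⁶)/(0.525) + (-1.28×10⁻⁶)/(0.132) + (3.35×10⁻⁶)/(0.805)] = -1.51×10⁵ V.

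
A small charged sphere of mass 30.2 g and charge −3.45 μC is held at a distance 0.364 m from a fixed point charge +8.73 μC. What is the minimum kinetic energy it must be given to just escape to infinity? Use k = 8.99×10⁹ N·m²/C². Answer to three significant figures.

0.744 J

To just escape, total mechanical energy must reach zero at infinity: ½mv²_min + U = 0, so ½mv²_min = −U = |kQq|/r.
|U| = |kQq|/r = (8.99×10⁹ N·m²/C²)(8.73×10⁻⁶)(3.45×10⁻⁶)/(0.364) = 0.744 J.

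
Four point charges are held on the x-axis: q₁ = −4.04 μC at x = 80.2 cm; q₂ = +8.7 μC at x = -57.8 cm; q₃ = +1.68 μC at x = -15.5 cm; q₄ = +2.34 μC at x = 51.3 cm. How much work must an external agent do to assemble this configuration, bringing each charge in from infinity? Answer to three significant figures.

-0.0555 J

The work to assemble the configuration equals its total potential energy, U = Σ kqᵢqⱼ/rᵢⱼ over all pairs.
Pair separations: r₁₂ = 1.38 m, r₁₃ = 0.957 m, r₁₄ = 0.289 m, r₂₃ = 0.423 m, r₂₄ = 1.09 m, r₃₄ = 0.668 m.
Summing all 6 pair terms gives U = -0.0555 J.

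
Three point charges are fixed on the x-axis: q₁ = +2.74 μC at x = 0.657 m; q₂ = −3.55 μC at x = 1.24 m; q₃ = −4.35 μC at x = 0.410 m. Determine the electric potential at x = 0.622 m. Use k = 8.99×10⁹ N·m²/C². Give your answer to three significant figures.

Electric potential is a scalar, so the contributions from each charge add algebraically: V = Σ kqᵢ/rᵢ.
Distances from the field point to each charge: r₁ = 0.0350 m, r₂ = 0.618 m, r₃ = 0.212 m.
V = k[(2.74×10⁻⁶)/(0.0350) + (-3.55×10⁻⁶)/(0.618) + (-4.35×10⁻⁶)/(0.212)] = 4.68×10⁵ V.

4.68×10⁵ V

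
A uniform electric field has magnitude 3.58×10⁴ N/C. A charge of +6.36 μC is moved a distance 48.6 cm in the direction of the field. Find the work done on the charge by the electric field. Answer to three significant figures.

0.111 J

The potential change for a displacement 48.6 cm in the direction of the field is ΔV = −Ed = -1.74×10⁴ V.
W_field = −qΔV = 0.111 J.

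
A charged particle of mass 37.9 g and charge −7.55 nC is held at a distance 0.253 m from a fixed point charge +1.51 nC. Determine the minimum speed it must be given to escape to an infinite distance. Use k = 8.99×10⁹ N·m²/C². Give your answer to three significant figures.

To just escape, total mechanical energy must reach zero at infinity: ½mv²_min + U = 0, so ½mv²_min = −U = |kQq|/r.
|U| = |kQq|/r = (8.99×10⁹ N·m²/C²)(1.51×10⁻⁹)(7.55×10⁻⁹)/(0.253) = 4.05×10⁻⁷ J.
v_min = √(2|U|/m) = √(2·4.05×10⁻⁷/0.0379) = 4.62×10⁻³ m/s.

4.62×10⁻³ m/s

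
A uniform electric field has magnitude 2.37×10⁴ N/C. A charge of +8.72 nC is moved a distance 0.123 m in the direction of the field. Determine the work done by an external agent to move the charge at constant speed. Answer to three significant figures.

-2.54×10⁻⁵ J

The potential change for a displacement 0.123 m in the direction of the field is ΔV = −Ed = -2920 V.
W_ext = qΔV = -2.54×10⁻⁵ J.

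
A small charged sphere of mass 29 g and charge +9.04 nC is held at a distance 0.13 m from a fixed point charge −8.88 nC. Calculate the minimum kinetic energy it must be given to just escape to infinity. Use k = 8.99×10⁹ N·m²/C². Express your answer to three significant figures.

To just escape, total mechanical energy must reach zero at infinity: ½mv²_min + U = 0, so ½mv²_min = −U = |kQq|/r.
|U| = |kQq|/r = (8.99×10⁹ N·m²/C²)(8.88×10⁻⁹)(9.04×10⁻⁹)/(0.130) = 5.55×10⁻⁶ J.

5.55×10⁻⁶ J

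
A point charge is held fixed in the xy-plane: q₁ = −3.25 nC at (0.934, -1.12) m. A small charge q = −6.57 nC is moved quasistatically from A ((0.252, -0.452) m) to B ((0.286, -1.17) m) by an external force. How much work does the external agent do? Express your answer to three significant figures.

For quasistatic motion the external work equals the change in potential energy: W_ext = qΔV = q(V_B − V_A).
At A: distance to the source charge is 0.955 m; V_A = kq₁/r = -30.6 V.
At B: distance to the source charge is 0.650 m; V_B = kq₁/r = -45.0 V.
ΔV = V_B − V_A = -14.3 V.
W_ext = qΔV = (-6.57×10⁻⁹ C)(-14.3 V) = 9.43×10⁻⁸ J.

9.43×10⁻⁸ J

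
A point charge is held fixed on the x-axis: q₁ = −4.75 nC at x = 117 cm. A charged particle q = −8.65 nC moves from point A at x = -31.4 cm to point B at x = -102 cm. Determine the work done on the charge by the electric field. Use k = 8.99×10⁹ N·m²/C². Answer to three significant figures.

8.02×10⁻⁸ J

The work done by the electric force is W_field = −ΔU = −q(V_B − V_A) = q(V_A − V_B).
At A: distance to the source charge is 1.48 m; V_A = kq₁/r = -28.8 V.
At B: distance to the source charge is 2.19 m; V_B = kq₁/r = -19.5 V.
ΔV = V_B − V_A = 9.28 V.
W_field = −qΔV = −(-8.65×10⁻⁹ C)(9.28 V) = 8.02×10⁻⁸ J.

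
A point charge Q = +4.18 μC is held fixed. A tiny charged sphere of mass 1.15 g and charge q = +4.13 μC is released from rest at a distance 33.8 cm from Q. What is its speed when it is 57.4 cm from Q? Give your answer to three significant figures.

Only the electrostatic force acts, so mechanical energy is conserved: ½mv² = U₁ − U₂ = kQq(1/r₁ − 1/r₂).
U₁ − U₂ = (8.99×10⁹ N·m²/C²)(4.18×10⁻⁶ C)(4.13×10⁻⁶ C)(1/0.338 − 1/0.574) = 0.189 J.
v = √(2·0.189/1.15×10⁻³) = 18.1 m/s.

18.1 m/s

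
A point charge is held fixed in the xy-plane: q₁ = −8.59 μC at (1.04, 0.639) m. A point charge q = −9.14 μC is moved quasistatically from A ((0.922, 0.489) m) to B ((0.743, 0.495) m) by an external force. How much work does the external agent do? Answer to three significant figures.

For quasistatic motion the external work equals the change in potential energy: W_ext = qΔV = q(V_B − V_A).
At A: distance to the source charge is 0.191 m; V_A = kq₁/r = -4.05×10⁵ V.
At B: distance to the source charge is 0.330 m; V_B = kq₁/r = -2.34×10⁵ V.
ΔV = V_B − V_A = 1.71×10⁵ V.
W_ext = qΔV = (-9.14×10⁻⁶ C)(1.71×10⁵ V) = -1.56 J.

-1.56 J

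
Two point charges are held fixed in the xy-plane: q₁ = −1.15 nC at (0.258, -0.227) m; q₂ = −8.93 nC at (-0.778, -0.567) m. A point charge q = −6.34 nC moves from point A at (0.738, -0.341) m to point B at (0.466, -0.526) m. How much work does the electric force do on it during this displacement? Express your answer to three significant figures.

The work done by the electric force is W_field = −ΔU = −q(V_B − V_A) = q(V_A − V_B).
At A: distances to the source charges are 0.493 m, 1.53 m; V_A = Σ kqᵢ/rᵢ = -73.3 V.
At B: distances to the source charges are 0.364 m, 1.24 m; V_B = Σ kqᵢ/rᵢ = -92.9 V.
ΔV = V_B − V_A = -19.6 V.
W_field = −qΔV = −(-6.34×10⁻⁹ C)(-19.6 V) = -1.24×10⁻⁷ J.

-1.24×10⁻⁷ J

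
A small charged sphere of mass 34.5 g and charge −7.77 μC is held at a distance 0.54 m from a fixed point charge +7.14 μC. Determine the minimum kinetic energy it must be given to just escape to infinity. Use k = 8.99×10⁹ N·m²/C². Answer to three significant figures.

0.924 J

To just escape, total mechanical energy must reach zero at infinity: ½mv²_min + U = 0, so ½mv²_min = −U = |kQq|/r.
|U| = |kQq|/r = (8.99×10⁹ N·m²/C²)(7.14×10⁻⁶)(7.77×10⁻⁶)/(0.540) = 0.924 J.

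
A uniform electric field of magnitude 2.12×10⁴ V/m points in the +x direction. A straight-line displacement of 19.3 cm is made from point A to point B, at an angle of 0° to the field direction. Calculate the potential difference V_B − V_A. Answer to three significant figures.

Only the component of displacement along E changes the potential: ΔV = −E·d·cosθ.
ΔV = −(2.12×10⁴ V/m)(0.193 m)cos0° = -4090 V.

-4090 V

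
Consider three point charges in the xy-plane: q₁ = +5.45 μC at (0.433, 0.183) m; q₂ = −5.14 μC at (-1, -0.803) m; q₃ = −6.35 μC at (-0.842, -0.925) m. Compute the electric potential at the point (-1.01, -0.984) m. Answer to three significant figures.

Electric potential is a scalar, so the contributions from each charge add algebraically: V = Σ kqᵢ/rᵢ.
Distances from the field point to each charge: r₁ = 1.86 m, r₂ = 0.181 m, r₃ = 0.178 m.
V = k[(5.45×10⁻⁶)/(1.86) + (-5.14×10⁻⁶)/(0.181) + (-6.35×10⁻⁶)/(0.178)] = -5.49×10⁵ V.

-5.49×10⁵ V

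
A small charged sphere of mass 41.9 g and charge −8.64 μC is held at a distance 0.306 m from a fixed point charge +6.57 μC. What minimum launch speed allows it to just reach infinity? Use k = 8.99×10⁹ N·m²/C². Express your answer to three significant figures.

To just escape, total mechanical energy must reach zero at infinity: ½mv²_min + U = 0, so ½mv²_min = −U = |kQq|/r.
|U| = |kQq|/r = (8.99×10⁹ N·m²/C²)(6.57×10⁻⁶)(8.64×10⁻⁶)/(0.306) = 1.67 J.
v_min = √(2|U|/m) = √(2·1.67/0.0419) = 8.92 m/s.

8.92 m/s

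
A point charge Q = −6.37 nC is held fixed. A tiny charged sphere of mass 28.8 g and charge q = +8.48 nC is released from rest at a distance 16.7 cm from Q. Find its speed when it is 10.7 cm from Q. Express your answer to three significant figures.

Only the electrostatic force acts, so mechanical energy is conserved: ½mv² = U₁ − U₂ = kQq(1/r₁ − 1/r₂).
U₁ − U₂ = (8.99×10⁹ N·m²/C²)(-6.37×10⁻⁹ C)(8.48×10⁻⁹ C)(1/0.167 − 1/0.107) = 1.63×10⁻⁶ J.
v = √(2·1.63×10⁻⁶/0.0288) = 0.0106 m/s.

0.0106 m/s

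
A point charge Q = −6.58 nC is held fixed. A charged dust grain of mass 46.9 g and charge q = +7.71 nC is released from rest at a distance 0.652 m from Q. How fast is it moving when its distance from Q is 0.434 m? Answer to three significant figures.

Only the electrostatic force acts, so mechanical energy is conserved: ½mv² = U₁ − U₂ = kQq(1/r₁ − 1/r₂).
U₁ − U₂ = (8.99×10⁹ N·m²/C²)(-6.58×10⁻⁹ C)(7.71×10⁻⁹ C)(1/0.652 − 1/0.434) = 3.51×10⁻⁷ J.
v = √(2·3.51×10⁻⁷/0.0469) = 3.87×10⁻³ m/s.

3.87×10⁻³ m/s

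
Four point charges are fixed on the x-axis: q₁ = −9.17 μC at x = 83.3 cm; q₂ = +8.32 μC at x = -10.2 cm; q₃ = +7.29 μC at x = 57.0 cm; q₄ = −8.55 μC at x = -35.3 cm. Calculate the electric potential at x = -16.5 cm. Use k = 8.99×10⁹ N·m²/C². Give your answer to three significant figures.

7.85×10⁵ V

The total potential is the scalar sum of each charge's contribution, V = Σ kqᵢ/rᵢ.
Distances from the field point to each charge: r₁ = 0.998 m, r₂ = 0.0630 m, r₃ = 0.735 m, r₄ = 0.188 m.
V = k[(-9.17×10⁻⁶)/(0.998) + (8.32×10⁻⁶)/(0.0630) + (7.29×10⁻⁶)/(0.735) + (-8.55×10⁻⁶)/(0.188)] = 7.85×10⁵ V.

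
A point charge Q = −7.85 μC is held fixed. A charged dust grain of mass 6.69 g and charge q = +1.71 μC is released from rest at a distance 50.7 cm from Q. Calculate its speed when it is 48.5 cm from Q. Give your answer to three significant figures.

Only the electrostatic force acts, so mechanical energy is conserved: ½mv² = U₁ − U₂ = kQq(1/r₁ − 1/r₂).
U₁ − U₂ = (8.99×10⁹ N·m²/C²)(-7.85×10⁻⁶ C)(1.71×10⁻⁶ C)(1/0.507 − 1/0.485) = 0.0108 J.
v = √(2·0.0108/6.69×10⁻³) = 1.80 m/s.

1.80 m/s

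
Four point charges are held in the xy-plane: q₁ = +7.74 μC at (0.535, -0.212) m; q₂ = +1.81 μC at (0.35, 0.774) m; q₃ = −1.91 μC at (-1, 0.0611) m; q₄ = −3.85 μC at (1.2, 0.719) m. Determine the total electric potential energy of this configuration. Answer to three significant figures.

-0.259 J

The assembly work is the sum of pairwise potential energies, U = Σ_{i<j} kqᵢqⱼ/rᵢⱼ.
Pair separations: r₁₂ = 1.00 m, r₁₃ = 1.56 m, r₁₄ = 1.14 m, r₂₃ = 1.53 m, r₂₄ = 0.852 m, r₃₄ = 2.30 m.
Summing all 6 pair terms gives U = -0.259 J.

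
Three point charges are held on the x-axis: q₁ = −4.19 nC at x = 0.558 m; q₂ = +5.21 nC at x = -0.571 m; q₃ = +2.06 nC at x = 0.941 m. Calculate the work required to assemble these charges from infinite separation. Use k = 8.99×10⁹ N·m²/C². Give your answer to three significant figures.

The work to assemble the configuration equals its total potential energy, U = Σ kqᵢqⱼ/rᵢⱼ over all pairs.
Pair separations: r₁₂ = 1.13 m, r₁₃ = 0.383 m, r₂₃ = 1.51 m.
U = (-1.74×10⁻⁷) + (-2.03×10⁻⁷) + (6.38×10⁻⁸) = -3.13×10⁻⁷ J.

-3.13×10⁻⁷ J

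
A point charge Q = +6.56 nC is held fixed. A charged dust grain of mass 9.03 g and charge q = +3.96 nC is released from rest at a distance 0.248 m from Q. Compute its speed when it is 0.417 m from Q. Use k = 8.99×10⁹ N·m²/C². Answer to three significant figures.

9.19×10⁻³ m/s

Only the electrostatic force acts, so mechanical energy is conserved: ½mv² = U₁ − U₂ = kQq(1/r₁ − 1/r₂).
U₁ − U₂ = (8.99×10⁹ N·m²/C²)(6.56×10⁻⁹ C)(3.96×10⁻⁹ C)(1/0.248 − 1/0.417) = 3.82×10⁻⁷ J.
v = √(2·3.82×10⁻⁷/9.03×10⁻³) = 9.19×10⁻³ m/s.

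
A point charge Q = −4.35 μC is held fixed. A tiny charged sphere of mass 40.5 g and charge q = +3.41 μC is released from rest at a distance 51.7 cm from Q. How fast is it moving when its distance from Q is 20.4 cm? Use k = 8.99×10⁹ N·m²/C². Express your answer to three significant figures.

4.42 m/s

Only the electrostatic force acts, so mechanical energy is conserved: ½mv² = U₁ − U₂ = kQq(1/r₁ − 1/r₂).
U₁ − U₂ = (8.99×10⁹ N·m²/C²)(-4.35×10⁻⁶ C)(3.41×10⁻⁶ C)(1/0.517 − 1/0.204) = 0.396 J.
v = √(2·0.396/0.0405) = 4.42 m/s.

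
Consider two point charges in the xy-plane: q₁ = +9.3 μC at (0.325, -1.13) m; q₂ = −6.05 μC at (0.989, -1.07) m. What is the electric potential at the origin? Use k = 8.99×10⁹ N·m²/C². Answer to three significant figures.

3.38×10⁴ V

The total potential is the scalar sum of each charge's contribution, V = Σ kqᵢ/rᵢ.
Distances from the field point to each charge: r₁ = 1.18 m, r₂ = 1.46 m.
V = k[(9.30×10⁻⁶)/(1.18) + (-6.05×10⁻⁶)/(1.46)] = 3.38×10⁴ V.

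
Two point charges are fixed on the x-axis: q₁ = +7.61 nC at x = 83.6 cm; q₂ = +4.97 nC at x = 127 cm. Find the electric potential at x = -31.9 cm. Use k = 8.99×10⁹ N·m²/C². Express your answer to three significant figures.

87.4 V

Electric potential is a scalar, so the contributions from each charge add algebraically: V = Σ kqᵢ/rᵢ.
Distances from the field point to each charge: r₁ = 1.16 m, r₂ = 1.59 m.
V = k[(7.61×10⁻⁹)/(1.16) + (4.97×10⁻⁹)/(1.59)] = 87.4 V.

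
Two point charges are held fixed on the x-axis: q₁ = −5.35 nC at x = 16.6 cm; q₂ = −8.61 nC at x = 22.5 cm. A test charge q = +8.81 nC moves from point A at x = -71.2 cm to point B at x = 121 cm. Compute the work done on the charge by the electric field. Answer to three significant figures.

-1.12×10⁻⁷ J

The work done by the electric force is W_field = −ΔU = −q(V_B − V_A) = q(V_A − V_B).
At A: distances to the source charges are 0.878 m, 0.937 m; V_A = Σ kqᵢ/rᵢ = -137 V.
At B: distances to the source charges are 1.04 m, 0.985 m; V_B = Σ kqᵢ/rᵢ = -125 V.
ΔV = V_B − V_A = 12.7 V.
W_field = −qΔV = −(8.81×10⁻⁹ C)(12.7 V) = -1.12×10⁻⁷ J.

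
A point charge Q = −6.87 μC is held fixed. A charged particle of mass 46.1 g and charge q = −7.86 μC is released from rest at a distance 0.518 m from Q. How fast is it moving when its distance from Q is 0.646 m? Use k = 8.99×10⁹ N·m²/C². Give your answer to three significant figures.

2.84 m/s

Only the electrostatic force acts, so mechanical energy is conserved: ½mv² = U₁ − U₂ = kQq(1/r₁ − 1/r₂).
U₁ − U₂ = (8.99×10⁹ N·m²/C²)(-6.87×10⁻⁶ C)(-7.86×10⁻⁶ C)(1/0.518 − 1/0.646) = 0.186 J.
v = √(2·0.186/0.0461) = 2.84 m/s.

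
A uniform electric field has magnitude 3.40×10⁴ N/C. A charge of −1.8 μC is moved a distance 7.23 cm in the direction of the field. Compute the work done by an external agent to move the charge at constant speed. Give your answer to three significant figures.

The potential change for a displacement 7.23 cm in the direction of the field is ΔV = −Ed = -2460 V.
W_ext = qΔV = 4.42×10⁻³ J.

4.42×10⁻³ J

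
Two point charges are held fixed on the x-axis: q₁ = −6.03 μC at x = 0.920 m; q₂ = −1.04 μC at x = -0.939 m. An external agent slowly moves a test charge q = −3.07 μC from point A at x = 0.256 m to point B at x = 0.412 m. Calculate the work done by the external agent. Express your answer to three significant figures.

For quasistatic motion the external work equals the change in potential energy: W_ext = qΔV = q(V_B − V_A).
At A: distances to the source charges are 0.664 m, 1.19 m; V_A = Σ kqᵢ/rᵢ = -8.95×10⁴ V.
At B: distances to the source charges are 0.508 m, 1.35 m; V_B = Σ kqᵢ/rᵢ = -1.14×10⁵ V.
ΔV = V_B − V_A = -2.42×10⁴ V.
W_ext = qΔV = (-3.07×10⁻⁶ C)(-2.42×10⁴ V) = 0.0742 J.

0.0742 J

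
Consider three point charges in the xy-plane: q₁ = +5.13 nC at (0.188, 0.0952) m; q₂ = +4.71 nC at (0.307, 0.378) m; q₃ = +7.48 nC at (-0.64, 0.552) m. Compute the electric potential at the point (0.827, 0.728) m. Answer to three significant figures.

164 V

The total potential is the scalar sum of each charge's contribution, V = Σ kqᵢ/rᵢ.
Distances from the field point to each charge: r₁ = 0.899 m, r₂ = 0.627 m, r₃ = 1.48 m.
V = k[(5.13×10⁻⁹)/(0.899) + (4.71×10⁻⁹)/(0.627) + (7.48×10⁻⁹)/(1.48)] = 164 V.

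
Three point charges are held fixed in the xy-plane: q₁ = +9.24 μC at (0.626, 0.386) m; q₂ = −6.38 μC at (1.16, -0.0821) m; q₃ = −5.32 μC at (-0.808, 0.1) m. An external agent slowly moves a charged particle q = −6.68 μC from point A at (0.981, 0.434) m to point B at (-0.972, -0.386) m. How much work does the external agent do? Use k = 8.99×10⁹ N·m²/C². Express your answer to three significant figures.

1.16 J

For quasistatic motion the external work equals the change in potential energy: W_ext = qΔV = q(V_B − V_A).
At A: distances to the source charges are 0.358 m, 0.546 m, 1.82 m; V_A = Σ kqᵢ/rᵢ = 1.01×10⁵ V.
At B: distances to the source charges are 1.77 m, 2.15 m, 0.513 m; V_B = Σ kqᵢ/rᵢ = -7.31×10⁴ V.
ΔV = V_B − V_A = -1.74×10⁵ V.
W_ext = qΔV = (-6.68×10⁻⁶ C)(-1.74×10⁵ V) = 1.16 J.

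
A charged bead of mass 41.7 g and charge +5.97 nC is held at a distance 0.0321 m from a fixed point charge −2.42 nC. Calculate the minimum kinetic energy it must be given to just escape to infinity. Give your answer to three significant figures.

To just escape, total mechanical energy must reach zero at infinity: ½mv²_min + U = 0, so ½mv²_min = −U = |kQq|/r.
|U| = |kQq|/r = (8.99×10⁹ N·m²/C²)(2.42×10⁻⁹)(5.97×10⁻⁹)/(0.0321) = 4.05×10⁻⁶ J.

4.05×10⁻⁶ J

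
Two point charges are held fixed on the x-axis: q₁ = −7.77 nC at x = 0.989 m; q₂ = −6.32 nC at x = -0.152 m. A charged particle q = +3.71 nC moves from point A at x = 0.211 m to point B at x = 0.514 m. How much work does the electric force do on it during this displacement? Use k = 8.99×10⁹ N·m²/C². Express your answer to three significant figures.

The work done by the electric force is W_field = −ΔU = −q(V_B − V_A) = q(V_A − V_B).
At A: distances to the source charges are 0.778 m, 0.363 m; V_A = Σ kqᵢ/rᵢ = -246 V.
At B: distances to the source charges are 0.475 m, 0.666 m; V_B = Σ kqᵢ/rᵢ = -232 V.
ΔV = V_B − V_A = 13.9 V.
W_field = −qΔV = −(3.71×10⁻⁹ C)(13.9 V) = -5.17×10⁻⁸ J.

-5.17×10⁻⁸ J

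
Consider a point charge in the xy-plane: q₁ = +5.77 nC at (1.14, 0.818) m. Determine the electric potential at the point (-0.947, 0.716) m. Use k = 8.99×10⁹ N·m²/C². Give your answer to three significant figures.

24.8 V

Electric potential is a scalar, so the contributions from each charge add algebraically: V = Σ kqᵢ/rᵢ.
Distances from the field point to each charge: r₁ = 2.09 m.
V = k[(5.77×10⁻⁹)/(2.09)] = 24.8 V.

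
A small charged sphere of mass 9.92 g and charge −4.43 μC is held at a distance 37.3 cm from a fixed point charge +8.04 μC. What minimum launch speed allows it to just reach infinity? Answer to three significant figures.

13.2 m/s

To just escape, total mechanical energy must reach zero at infinity: ½mv²_min + U = 0, so ½mv²_min = −U = |kQq|/r.
|U| = |kQq|/r = (8.99×10⁹ N·m²/C²)(8.04×10⁻⁶)(4.43×10⁻⁶)/(0.373) = 0.858 J.
v_min = √(2|U|/m) = √(2·0.858/9.92×10⁻³) = 13.2 m/s.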